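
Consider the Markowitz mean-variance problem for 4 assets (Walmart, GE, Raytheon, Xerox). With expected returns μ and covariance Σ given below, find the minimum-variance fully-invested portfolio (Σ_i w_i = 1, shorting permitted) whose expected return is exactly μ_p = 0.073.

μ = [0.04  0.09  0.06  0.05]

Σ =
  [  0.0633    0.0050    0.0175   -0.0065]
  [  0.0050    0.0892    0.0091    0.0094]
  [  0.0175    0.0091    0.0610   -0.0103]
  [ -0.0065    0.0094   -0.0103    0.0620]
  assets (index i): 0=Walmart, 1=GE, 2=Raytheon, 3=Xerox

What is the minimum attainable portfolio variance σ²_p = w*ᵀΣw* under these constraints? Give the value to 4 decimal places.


x=Σ⁻¹μ = [0.4114  0.8024  0.8939  0.8764]
y=Σ⁻¹𝟙 = [13.0998  6.9762  14.7861  18.9011]
a=μᵀx=0.186122  b=𝟙ᵀx=2.984072  c=𝟙ᵀy=53.763237  D=ac−b²=1.101861
λ₁=(c·0.073−b)/D = (53.763237·0.073−2.984072)/1.101861 = 0.853687
λ₂=(a−b·0.073)/D = (0.186122−2.984072·0.073)/1.101861 = -0.028783
w* = 0.853687·x + -0.028783·y:
  w_0 = 0.853687·0.4114 + -0.028783·13.0998 = -0.0258  (Walmart)
  w_1 = 0.853687·0.8024 + -0.028783·6.9762 = 0.4842  (GE)
  w_2 = 0.853687·0.8939 + -0.028783·14.7861 = 0.3375  (Raytheon)
  w_3 = 0.853687·0.8764 + -0.028783·18.9011 = 0.2042  (Xerox)
Σw_i=1.0000  μᵀw=0.0730
σ²=wᵀΣw=λ₁·μ_p+λ₂ = 0.853687·0.073 + -0.028783 = 0.033536 ≈ 0.0335

0.0335


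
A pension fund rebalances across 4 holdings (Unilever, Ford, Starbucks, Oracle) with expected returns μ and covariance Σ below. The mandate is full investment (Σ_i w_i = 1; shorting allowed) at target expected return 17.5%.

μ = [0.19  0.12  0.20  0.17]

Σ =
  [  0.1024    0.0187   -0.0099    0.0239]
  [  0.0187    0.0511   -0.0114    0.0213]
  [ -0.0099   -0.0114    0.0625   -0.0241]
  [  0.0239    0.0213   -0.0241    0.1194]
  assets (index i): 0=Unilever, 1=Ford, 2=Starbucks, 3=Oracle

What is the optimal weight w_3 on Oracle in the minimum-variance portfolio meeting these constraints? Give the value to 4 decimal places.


u=Σ⁻¹μ = [1.5188  2.1015  4.4581  1.6447]
v=Σ⁻¹𝟙 = [6.6324  18.9137  23.7667  8.4707]
a=μᵀu=1.711980  b=𝟙ᵀu=9.723160  c=𝟙ᵀv=57.783496  D=ac−b²=4.384380
λ₁=(c·0.175−b)/D = (57.783496·0.175−9.723160)/4.384380 = 0.088713
λ₂=(a−b·0.175)/D = (1.711980−9.723160·0.175)/4.384380 = 0.002378
w* = 0.088713·u + 0.002378·v:
  w_0 = 0.088713·1.5188 + 0.002378·6.6324 = 0.1505  (Unilever)
  w_1 = 0.088713·2.1015 + 0.002378·18.9137 = 0.2314  (Ford)
  w_2 = 0.088713·4.4581 + 0.002378·23.7667 = 0.4520  (Starbucks)
  w_3 = 0.088713·1.6447 + 0.002378·8.4707 = 0.1661  (Oracle)
Σw_i=1.0000  μᵀw=0.1750
σ²=wᵀΣw=λ₁·μ_p+λ₂ = 0.088713·0.175 + 0.002378 = 0.017903 ≈ 0.0179

0.1661


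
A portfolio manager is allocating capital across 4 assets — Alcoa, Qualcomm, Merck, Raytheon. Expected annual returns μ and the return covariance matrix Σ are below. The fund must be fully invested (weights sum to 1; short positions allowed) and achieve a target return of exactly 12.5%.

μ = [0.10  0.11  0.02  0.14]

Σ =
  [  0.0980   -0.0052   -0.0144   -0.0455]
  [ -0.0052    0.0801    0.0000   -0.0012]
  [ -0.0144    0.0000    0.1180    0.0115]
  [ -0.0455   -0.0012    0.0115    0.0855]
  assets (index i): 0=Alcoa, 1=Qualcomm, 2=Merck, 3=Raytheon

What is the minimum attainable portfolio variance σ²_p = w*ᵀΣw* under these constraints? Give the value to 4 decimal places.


g=Σ⁻¹μ = [2.5110  1.5808  0.1864  2.9708]
h=Σ⁻¹𝟙 = [22.9121  14.3145  9.0414  22.8737]
a=μᵀg=0.844624  b=𝟙ᵀg=7.248950  c=𝟙ᵀh=69.141703  D=ac−b²=5.851431
λ₁=(c·0.125−b)/D = (69.141703·0.125−7.248950)/5.851431 = 0.238192
λ₂=(a−b·0.125)/D = (0.844624−7.248950·0.125)/5.851431 = -0.010509
w* = 0.238192·g + -0.010509·h:
  w_0 = 0.238192·2.5110 + -0.010509·22.9121 = 0.3573  (Alcoa)
  w_1 = 0.238192·1.5808 + -0.010509·14.3145 = 0.2261  (Qualcomm)
  w_2 = 0.238192·0.1864 + -0.010509·9.0414 = -0.0506  (Merck)
  w_3 = 0.238192·2.9708 + -0.010509·22.8737 = 0.4672  (Raytheon)
Σw_i=1.0000  μᵀw=0.1250
σ²=wᵀΣw=λ₁·μ_p+λ₂ = 0.238192·0.125 + -0.010509 = 0.019265 ≈ 0.0193

0.0193


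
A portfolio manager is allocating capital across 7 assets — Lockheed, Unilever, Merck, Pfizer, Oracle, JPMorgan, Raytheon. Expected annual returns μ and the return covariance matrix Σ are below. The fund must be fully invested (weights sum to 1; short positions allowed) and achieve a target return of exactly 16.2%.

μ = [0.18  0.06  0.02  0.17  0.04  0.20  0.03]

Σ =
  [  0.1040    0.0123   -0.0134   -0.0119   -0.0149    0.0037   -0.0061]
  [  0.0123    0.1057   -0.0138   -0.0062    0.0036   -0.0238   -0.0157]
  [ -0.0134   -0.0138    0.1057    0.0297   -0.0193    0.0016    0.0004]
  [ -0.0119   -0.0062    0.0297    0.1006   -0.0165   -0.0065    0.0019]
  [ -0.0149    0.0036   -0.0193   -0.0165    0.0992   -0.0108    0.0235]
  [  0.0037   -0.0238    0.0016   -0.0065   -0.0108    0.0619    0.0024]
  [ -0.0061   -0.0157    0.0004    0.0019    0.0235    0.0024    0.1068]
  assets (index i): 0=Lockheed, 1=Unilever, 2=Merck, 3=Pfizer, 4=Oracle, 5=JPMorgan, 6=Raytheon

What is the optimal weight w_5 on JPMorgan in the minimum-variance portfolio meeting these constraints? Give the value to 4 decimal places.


0.3928

p=Σ⁻¹μ = [1.9397  1.4125  0.1337  2.4810  1.5056  4.1729  0.1296]
q=Σ⁻¹𝟙 = [12.6866  16.7065  12.2193  13.1198  16.8238  25.5077  7.9896]
a=μᵀp=1.757024  b=𝟙ᵀp=11.774902  c=𝟙ᵀq=105.053308  D=ac−b²=45.932834
λ₁=(c·0.162−b)/D = (105.053308·0.162−11.774902)/45.932834 = 0.114161
λ₂=(a−b·0.162)/D = (1.757024−11.774902·0.162)/45.932834 = -0.003277
w* = 0.114161·p + -0.003277·q:
  w_0 = 0.114161·1.9397 + -0.003277·12.6866 = 0.1799  (Lockheed)
  w_1 = 0.114161·1.4125 + -0.003277·16.7065 = 0.1065  (Unilever)
  w_2 = 0.114161·0.1337 + -0.003277·12.2193 = -0.0248  (Merck)
  w_3 = 0.114161·2.4810 + -0.003277·13.1198 = 0.2402  (Pfizer)
  w_4 = 0.114161·1.5056 + -0.003277·16.8238 = 0.1168  (Oracle)
  w_5 = 0.114161·4.1729 + -0.003277·25.5077 = 0.3928  (JPMorgan)
  w_6 = 0.114161·0.1296 + -0.003277·7.9896 = -0.0114  (Raytheon)
Σw_i=1.0000  μᵀw=0.1620
σ²=wᵀΣw=λ₁·μ_p+λ₂ = 0.114161·0.162 + -0.003277 = 0.015217 ≈ 0.0152


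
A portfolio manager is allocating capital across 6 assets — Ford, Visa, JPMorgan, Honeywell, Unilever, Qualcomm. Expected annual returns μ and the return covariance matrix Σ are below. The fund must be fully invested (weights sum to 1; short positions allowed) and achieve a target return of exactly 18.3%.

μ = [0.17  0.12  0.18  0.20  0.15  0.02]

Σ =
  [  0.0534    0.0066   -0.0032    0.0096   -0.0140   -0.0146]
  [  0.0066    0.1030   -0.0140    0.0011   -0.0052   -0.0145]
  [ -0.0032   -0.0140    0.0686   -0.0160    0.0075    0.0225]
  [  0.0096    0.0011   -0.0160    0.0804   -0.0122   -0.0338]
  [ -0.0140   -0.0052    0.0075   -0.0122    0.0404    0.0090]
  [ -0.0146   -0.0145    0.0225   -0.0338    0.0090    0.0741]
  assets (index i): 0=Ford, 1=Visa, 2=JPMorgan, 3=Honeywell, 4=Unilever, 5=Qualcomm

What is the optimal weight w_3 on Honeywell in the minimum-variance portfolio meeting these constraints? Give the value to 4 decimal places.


g=Σ⁻¹μ = [4.3949  1.7817  2.9446  4.1498  5.7747  1.7819]
h=Σ⁻¹𝟙 = [29.6254  14.8702  12.7367  28.0759  37.1042  26.6748]
a=μᵀg=3.222777  b=𝟙ᵀg=20.827642  c=𝟙ᵀh=149.087112  D=ac−b²=46.683884
λ₁=(c·0.183−b)/D = (149.087112·0.183−20.827642)/46.683884 = 0.138277
λ₂=(a−b·0.183)/D = (3.222777−20.827642·0.183)/46.683884 = -0.012610
w* = 0.138277·g + -0.012610·h:
  w_0 = 0.138277·4.3949 + -0.012610·29.6254 = 0.2341  (Ford)
  w_1 = 0.138277·1.7817 + -0.012610·14.8702 = 0.0589  (Visa)
  w_2 = 0.138277·2.9446 + -0.012610·12.7367 = 0.2466  (JPMorgan)
  w_3 = 0.138277·4.1498 + -0.012610·28.0759 = 0.2198  (Honeywell)
  w_4 = 0.138277·5.7747 + -0.012610·37.1042 = 0.3306  (Unilever)
  w_5 = 0.138277·1.7819 + -0.012610·26.6748 = -0.0900  (Qualcomm)
Σw_i=1.0000  μᵀw=0.1830
σ²=wᵀΣw=λ₁·μ_p+λ₂ = 0.138277·0.183 + -0.012610 = 0.012695 ≈ 0.0127

0.2198


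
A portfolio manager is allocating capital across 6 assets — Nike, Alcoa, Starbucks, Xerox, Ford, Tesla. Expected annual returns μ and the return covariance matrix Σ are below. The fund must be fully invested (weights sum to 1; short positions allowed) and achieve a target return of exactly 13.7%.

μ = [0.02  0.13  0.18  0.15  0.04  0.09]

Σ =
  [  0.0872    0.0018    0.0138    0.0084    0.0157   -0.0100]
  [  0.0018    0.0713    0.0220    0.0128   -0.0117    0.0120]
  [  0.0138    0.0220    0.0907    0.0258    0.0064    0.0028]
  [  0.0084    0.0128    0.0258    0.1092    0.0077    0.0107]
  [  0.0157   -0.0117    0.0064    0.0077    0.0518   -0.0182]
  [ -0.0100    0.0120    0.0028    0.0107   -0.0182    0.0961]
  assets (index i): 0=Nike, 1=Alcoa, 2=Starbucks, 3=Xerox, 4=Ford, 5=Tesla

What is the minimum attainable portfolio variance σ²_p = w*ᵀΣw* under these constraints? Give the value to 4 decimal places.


0.0294

u=Σ⁻¹μ = [-0.1967  1.3152  1.3764  0.7458  1.1450  0.8455]
v=Σ⁻¹𝟙 = [7.5583  13.8491  3.5217  3.0986  24.0119  13.5629]
a=μᵀu=0.648574  b=𝟙ᵀu=5.231381  c=𝟙ᵀv=65.602495  D=ac−b²=15.180705
λ₁=(c·0.137−b)/D = (65.602495·0.137−5.231381)/15.180705 = 0.247430
λ₂=(a−b·0.137)/D = (0.648574−5.231381·0.137)/15.180705 = -0.004488
w* = 0.247430·u + -0.004488·v:
  w_0 = 0.247430·-0.1967 + -0.004488·7.5583 = -0.0826  (Nike)
  w_1 = 0.247430·1.3152 + -0.004488·13.8491 = 0.2633  (Alcoa)
  w_2 = 0.247430·1.3764 + -0.004488·3.5217 = 0.3248  (Starbucks)
  w_3 = 0.247430·0.7458 + -0.004488·3.0986 = 0.1706  (Xerox)
  w_4 = 0.247430·1.1450 + -0.004488·24.0119 = 0.1756  (Ford)
  w_5 = 0.247430·0.8455 + -0.004488·13.5629 = 0.1483  (Tesla)
Σw_i=1.0000  μᵀw=0.1370
σ²=wᵀΣw=λ₁·μ_p+λ₂ = 0.247430·0.137 + -0.004488 = 0.029410 ≈ 0.0294


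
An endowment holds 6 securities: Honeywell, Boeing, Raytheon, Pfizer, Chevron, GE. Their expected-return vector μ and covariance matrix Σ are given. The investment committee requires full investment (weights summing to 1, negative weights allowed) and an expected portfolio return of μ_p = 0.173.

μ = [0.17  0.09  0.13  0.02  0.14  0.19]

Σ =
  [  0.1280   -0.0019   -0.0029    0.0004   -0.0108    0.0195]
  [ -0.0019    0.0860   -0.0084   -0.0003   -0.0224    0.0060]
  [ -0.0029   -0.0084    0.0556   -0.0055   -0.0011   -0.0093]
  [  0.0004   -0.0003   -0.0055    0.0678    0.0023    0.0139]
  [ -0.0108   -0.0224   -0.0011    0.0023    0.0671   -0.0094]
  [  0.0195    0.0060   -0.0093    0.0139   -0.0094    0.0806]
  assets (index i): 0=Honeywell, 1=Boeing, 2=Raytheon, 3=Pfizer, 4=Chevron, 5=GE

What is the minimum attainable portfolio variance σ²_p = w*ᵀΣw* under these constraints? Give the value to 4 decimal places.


g=Σ⁻¹μ = [1.3147  2.0972  3.2281  -0.1061  3.4293  2.6738]
h=Σ⁻¹𝟙 = [8.8523  19.9081  25.3267  13.4917  24.6431  12.2529]
a=μᵀg=1.817911  b=𝟙ᵀg=12.636998  c=𝟙ᵀh=104.474699  D=ac−b²=30.231972
λ₁=(c·0.173−b)/D = (104.474699·0.173−12.636998)/30.231972 = 0.179847
λ₂=(a−b·0.173)/D = (1.817911−12.636998·0.173)/30.231972 = -0.012182
w* = 0.179847·g + -0.012182·h:
  w_0 = 0.179847·1.3147 + -0.012182·8.8523 = 0.1286  (Honeywell)
  w_1 = 0.179847·2.0972 + -0.012182·19.9081 = 0.1346  (Boeing)
  w_2 = 0.179847·3.2281 + -0.012182·25.3267 = 0.2720  (Raytheon)
  w_3 = 0.179847·-0.1061 + -0.012182·13.4917 = -0.1834  (Pfizer)
  w_4 = 0.179847·3.4293 + -0.012182·24.6431 = 0.3165  (Chevron)
  w_5 = 0.179847·2.6738 + -0.012182·12.2529 = 0.3316  (GE)
Σw_i=1.0000  μᵀw=0.1730
σ²=wᵀΣw=λ₁·μ_p+λ₂ = 0.179847·0.173 + -0.012182 = 0.018931 ≈ 0.0189

0.0189


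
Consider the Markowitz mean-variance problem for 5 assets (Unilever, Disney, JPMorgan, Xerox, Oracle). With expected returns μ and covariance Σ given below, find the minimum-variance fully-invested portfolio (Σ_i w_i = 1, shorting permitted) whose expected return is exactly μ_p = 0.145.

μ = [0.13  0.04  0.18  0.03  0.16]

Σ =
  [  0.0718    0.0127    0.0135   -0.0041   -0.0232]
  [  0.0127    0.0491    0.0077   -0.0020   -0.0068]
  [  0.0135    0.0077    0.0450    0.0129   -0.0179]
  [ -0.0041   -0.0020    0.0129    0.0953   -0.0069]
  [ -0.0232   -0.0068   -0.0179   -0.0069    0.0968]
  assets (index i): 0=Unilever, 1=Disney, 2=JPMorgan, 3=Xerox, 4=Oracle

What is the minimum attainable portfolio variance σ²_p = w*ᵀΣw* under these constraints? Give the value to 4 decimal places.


0.0142

g=Σ⁻¹μ = [1.8976  0.0103  4.6101  -0.0131  2.9600]
h=Σ⁻¹𝟙 = [14.0376  16.6956  19.9116  10.1477  19.2731]
a=μᵀg=1.550129  b=𝟙ᵀg=9.464927  c=𝟙ᵀh=80.065594  D=ac−b²=34.527181
λ₁=(c·0.145−b)/D = (80.065594·0.145−9.464927)/34.527181 = 0.062113
λ₂=(a−b·0.145)/D = (1.550129−9.464927·0.145)/34.527181 = 0.005147
w* = 0.062113·g + 0.005147·h:
  w_0 = 0.062113·1.8976 + 0.005147·14.0376 = 0.1901  (Unilever)
  w_1 = 0.062113·0.0103 + 0.005147·16.6956 = 0.0866  (Disney)
  w_2 = 0.062113·4.6101 + 0.005147·19.9116 = 0.3888  (JPMorgan)
  w_3 = 0.062113·-0.0131 + 0.005147·10.1477 = 0.0514  (Xerox)
  w_4 = 0.062113·2.9600 + 0.005147·19.2731 = 0.2831  (Oracle)
Σw_i=1.0000  μᵀw=0.1450
σ²=wᵀΣw=λ₁·μ_p+λ₂ = 0.062113·0.145 + 0.005147 = 0.014153 ≈ 0.0142


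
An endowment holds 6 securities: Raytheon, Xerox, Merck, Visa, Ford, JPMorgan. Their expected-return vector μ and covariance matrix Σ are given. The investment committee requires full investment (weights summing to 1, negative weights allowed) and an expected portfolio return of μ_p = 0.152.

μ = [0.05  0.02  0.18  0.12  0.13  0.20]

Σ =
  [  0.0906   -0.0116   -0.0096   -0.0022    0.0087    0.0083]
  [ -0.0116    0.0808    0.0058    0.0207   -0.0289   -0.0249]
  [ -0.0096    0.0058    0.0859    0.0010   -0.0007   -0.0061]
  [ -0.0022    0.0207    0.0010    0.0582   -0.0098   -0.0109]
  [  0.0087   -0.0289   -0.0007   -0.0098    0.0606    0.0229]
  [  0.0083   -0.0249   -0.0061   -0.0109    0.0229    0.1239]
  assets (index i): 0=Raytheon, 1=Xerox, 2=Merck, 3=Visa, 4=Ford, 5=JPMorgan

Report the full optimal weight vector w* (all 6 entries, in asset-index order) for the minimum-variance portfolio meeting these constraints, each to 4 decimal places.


0.0183  0.0135  0.2705  0.2831  0.2110  0.2037

g=Σ⁻¹μ = [0.5873  0.8728  2.2098  2.4276  2.2706  1.6530]
h=Σ⁻¹𝟙 = [12.2354  20.4777  12.2723  15.8410  23.8283  8.9604]
a=μᵀg=1.361661  b=𝟙ᵀg=10.021013  c=𝟙ᵀh=93.615039  D=ac−b²=27.051215
λ₁=(c·0.152−b)/D = (93.615039·0.152−10.021013)/27.051215 = 0.155574
λ₂=(a−b·0.152)/D = (1.361661−10.021013·0.152)/27.051215 = -0.005971
w* = 0.155574·g + -0.005971·h:
  w_0 = 0.155574·0.5873 + -0.005971·12.2354 = 0.0183  (Raytheon)
  w_1 = 0.155574·0.8728 + -0.005971·20.4777 = 0.0135  (Xerox)
  w_2 = 0.155574·2.2098 + -0.005971·12.2723 = 0.2705  (Merck)
  w_3 = 0.155574·2.4276 + -0.005971·15.8410 = 0.2831  (Visa)
  w_4 = 0.155574·2.2706 + -0.005971·23.8283 = 0.2110  (Ford)
  w_5 = 0.155574·1.6530 + -0.005971·8.9604 = 0.2037  (JPMorgan)
Σw_i=1.0000  μᵀw=0.1520
σ²=wᵀΣw=λ₁·μ_p+λ₂ = 0.155574·0.152 + -0.005971 = 0.017676 ≈ 0.0177


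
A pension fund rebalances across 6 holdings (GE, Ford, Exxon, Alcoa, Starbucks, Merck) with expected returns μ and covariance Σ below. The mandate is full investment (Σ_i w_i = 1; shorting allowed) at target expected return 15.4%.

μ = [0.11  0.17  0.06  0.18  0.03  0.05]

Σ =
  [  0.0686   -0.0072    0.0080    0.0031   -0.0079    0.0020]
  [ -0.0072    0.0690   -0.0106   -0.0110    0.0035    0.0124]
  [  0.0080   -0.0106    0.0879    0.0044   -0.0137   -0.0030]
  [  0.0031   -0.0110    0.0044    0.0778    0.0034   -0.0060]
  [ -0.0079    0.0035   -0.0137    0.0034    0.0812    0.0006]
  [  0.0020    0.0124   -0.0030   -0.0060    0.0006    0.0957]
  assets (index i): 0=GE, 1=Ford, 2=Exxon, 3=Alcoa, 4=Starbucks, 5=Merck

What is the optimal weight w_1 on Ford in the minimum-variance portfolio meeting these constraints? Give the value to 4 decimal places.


x=Σ⁻¹μ = [1.7562  3.1271  0.8448  2.6398  0.4355  0.2698]
y=Σ⁻¹𝟙 = [15.6484  18.1574  14.0478  14.0512  14.7704  8.9983]
a=μᵀx=1.277185  b=𝟙ᵀx=9.073201  c=𝟙ᵀy=85.673568  D=ac−b²=27.098036
λ₁=(c·0.154−b)/D = (85.673568·0.154−9.073201)/27.098036 = 0.152060
λ₂=(a−b·0.154)/D = (1.277185−9.073201·0.154)/27.098036 = -0.004432
w* = 0.152060·x + -0.004432·y:
  w_0 = 0.152060·1.7562 + -0.004432·15.6484 = 0.1977  (GE)
  w_1 = 0.152060·3.1271 + -0.004432·18.1574 = 0.3950  (Ford)
  w_2 = 0.152060·0.8448 + -0.004432·14.0478 = 0.0662  (Exxon)
  w_3 = 0.152060·2.6398 + -0.004432·14.0512 = 0.3391  (Alcoa)
  w_4 = 0.152060·0.4355 + -0.004432·14.7704 = 0.0008  (Starbucks)
  w_5 = 0.152060·0.2698 + -0.004432·8.9983 = 0.0012  (Merck)
Σw_i=1.0000  μᵀw=0.1540
σ²=wᵀΣw=λ₁·μ_p+λ₂ = 0.152060·0.154 + -0.004432 = 0.018986 ≈ 0.0190

0.3950


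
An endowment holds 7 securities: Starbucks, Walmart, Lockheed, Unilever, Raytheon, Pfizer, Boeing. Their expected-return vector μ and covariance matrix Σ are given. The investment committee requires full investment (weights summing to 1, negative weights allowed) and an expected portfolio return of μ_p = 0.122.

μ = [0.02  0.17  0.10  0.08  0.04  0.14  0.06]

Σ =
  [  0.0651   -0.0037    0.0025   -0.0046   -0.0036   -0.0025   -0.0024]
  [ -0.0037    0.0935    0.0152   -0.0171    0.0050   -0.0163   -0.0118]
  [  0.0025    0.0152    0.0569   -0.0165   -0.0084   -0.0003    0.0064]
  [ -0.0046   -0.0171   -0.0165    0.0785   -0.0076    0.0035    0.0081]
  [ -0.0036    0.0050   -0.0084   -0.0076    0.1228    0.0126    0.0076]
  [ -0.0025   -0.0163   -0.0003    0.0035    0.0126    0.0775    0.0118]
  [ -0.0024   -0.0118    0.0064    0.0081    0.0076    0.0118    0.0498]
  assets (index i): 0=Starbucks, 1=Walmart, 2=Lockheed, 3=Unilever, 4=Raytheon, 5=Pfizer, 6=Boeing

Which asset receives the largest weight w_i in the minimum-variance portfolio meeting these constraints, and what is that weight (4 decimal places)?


x=Σ⁻¹μ = [0.6253  2.3629  1.5562  1.7423  0.1982  2.0994  0.7838]
y=Σ⁻¹𝟙 = [18.4466  15.7260  17.8801  19.7078  8.2907  12.3532  14.9999]
a=μᵀx=1.058066  b=𝟙ᵀx=9.368060  c=𝟙ᵀy=107.404314  D=ac−b²=25.880283
λ₁=(c·0.122−b)/D = (107.404314·0.122−9.368060)/25.880283 = 0.144329
λ₂=(a−b·0.122)/D = (1.058066−9.368060·0.122)/25.880283 = -0.003278
w* = 0.144329·x + -0.003278·y:
  w_0 = 0.144329·0.6253 + -0.003278·18.4466 = 0.0298  (Starbucks)
  w_1 = 0.144329·2.3629 + -0.003278·15.7260 = 0.2895  (Walmart)
  w_2 = 0.144329·1.5562 + -0.003278·17.8801 = 0.1660  (Lockheed)
  w_3 = 0.144329·1.7423 + -0.003278·19.7078 = 0.1869  (Unilever)
  w_4 = 0.144329·0.1982 + -0.003278·8.2907 = 0.0014  (Raytheon)
  w_5 = 0.144329·2.0994 + -0.003278·12.3532 = 0.2625  (Pfizer)
  w_6 = 0.144329·0.7838 + -0.003278·14.9999 = 0.0639  (Boeing)
Σw_i=1.0000  μᵀw=0.1220
σ²=wᵀΣw=λ₁·μ_p+λ₂ = 0.144329·0.122 + -0.003278 = 0.014330 ≈ 0.0143

Walmart (0.2895)


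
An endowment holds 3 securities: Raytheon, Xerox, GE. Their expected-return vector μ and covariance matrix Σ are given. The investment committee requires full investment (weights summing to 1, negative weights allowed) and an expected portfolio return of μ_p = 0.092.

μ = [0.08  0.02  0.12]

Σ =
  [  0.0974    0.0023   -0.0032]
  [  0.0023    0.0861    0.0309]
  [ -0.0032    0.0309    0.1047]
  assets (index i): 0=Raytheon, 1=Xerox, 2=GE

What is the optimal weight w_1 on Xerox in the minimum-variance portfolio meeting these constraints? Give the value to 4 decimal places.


0.1095

g=Σ⁻¹μ = [0.8678  -0.2368  1.2425]
h=Σ⁻¹𝟙 = [10.3005  8.7224  7.2917]
a=μᵀg=0.213791  b=𝟙ᵀg=1.873494  c=𝟙ᵀh=26.314593  D=ac−b²=2.115841
λ₁=(c·0.092−b)/D = (26.314593·0.092−1.873494)/2.115841 = 0.258738
λ₂=(a−b·0.092)/D = (0.213791−1.873494·0.092)/2.115841 = 0.019581
w* = 0.258738·g + 0.019581·h:
  w_0 = 0.258738·0.8678 + 0.019581·10.3005 = 0.4262  (Raytheon)
  w_1 = 0.258738·-0.2368 + 0.019581·8.7224 = 0.1095  (Xerox)
  w_2 = 0.258738·1.2425 + 0.019581·7.2917 = 0.4643  (GE)
Σw_i=1.0000  μᵀw=0.0920
σ²=wᵀΣw=λ₁·μ_p+λ₂ = 0.258738·0.092 + 0.019581 = 0.043385 ≈ 0.0434


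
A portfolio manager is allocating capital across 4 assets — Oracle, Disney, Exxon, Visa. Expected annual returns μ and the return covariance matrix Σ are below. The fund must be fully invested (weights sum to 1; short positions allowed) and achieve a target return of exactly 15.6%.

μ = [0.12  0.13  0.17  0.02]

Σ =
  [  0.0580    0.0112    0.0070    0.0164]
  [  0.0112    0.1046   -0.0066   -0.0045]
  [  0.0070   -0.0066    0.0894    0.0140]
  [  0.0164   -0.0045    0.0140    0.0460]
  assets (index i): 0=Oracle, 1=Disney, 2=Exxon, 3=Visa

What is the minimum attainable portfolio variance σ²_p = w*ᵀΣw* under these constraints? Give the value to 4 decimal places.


0.0357

p=Σ⁻¹μ = [1.8085  1.1426  1.9528  -0.6925]
q=Σ⁻¹𝟙 = [9.6060  9.7881  8.5455  16.6711]
a=μᵀp=0.683674  b=𝟙ᵀp=4.211321  c=𝟙ᵀq=44.610662  D=ac−b²=12.763943
λ₁=(c·0.156−b)/D = (44.610662·0.156−4.211321)/12.763943 = 0.215289
λ₂=(a−b·0.156)/D = (0.683674−4.211321·0.156)/12.763943 = 0.002092
w* = 0.215289·p + 0.002092·q:
  w_0 = 0.215289·1.8085 + 0.002092·9.6060 = 0.4094  (Oracle)
  w_1 = 0.215289·1.1426 + 0.002092·9.7881 = 0.2665  (Disney)
  w_2 = 0.215289·1.9528 + 0.002092·8.5455 = 0.4383  (Exxon)
  w_3 = 0.215289·-0.6925 + 0.002092·16.6711 = -0.1142  (Visa)
Σw_i=1.0000  μᵀw=0.1560
σ²=wᵀΣw=λ₁·μ_p+λ₂ = 0.215289·0.156 + 0.002092 = 0.035678 ≈ 0.0357


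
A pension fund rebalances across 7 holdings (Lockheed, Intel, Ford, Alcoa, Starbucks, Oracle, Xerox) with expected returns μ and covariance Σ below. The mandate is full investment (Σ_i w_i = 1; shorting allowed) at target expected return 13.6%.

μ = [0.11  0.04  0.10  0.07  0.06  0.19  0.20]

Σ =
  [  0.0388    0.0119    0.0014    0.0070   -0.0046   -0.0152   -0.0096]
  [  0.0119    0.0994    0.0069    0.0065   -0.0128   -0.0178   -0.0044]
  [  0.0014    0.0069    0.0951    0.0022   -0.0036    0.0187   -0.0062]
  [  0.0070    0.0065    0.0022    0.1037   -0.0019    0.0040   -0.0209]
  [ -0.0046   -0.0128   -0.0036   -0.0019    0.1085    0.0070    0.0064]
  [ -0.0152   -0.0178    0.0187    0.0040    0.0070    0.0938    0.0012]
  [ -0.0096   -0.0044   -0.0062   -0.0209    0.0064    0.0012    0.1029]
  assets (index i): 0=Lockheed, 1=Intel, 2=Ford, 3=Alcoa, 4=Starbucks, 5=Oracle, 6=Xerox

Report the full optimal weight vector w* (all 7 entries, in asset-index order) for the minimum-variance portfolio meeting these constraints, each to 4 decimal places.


0.3577  0.0471  0.0567  0.0700  0.0527  0.2110  0.2047

g=Σ⁻¹μ = [4.2221  0.4395  0.6161  0.7607  0.5052  2.5684  2.4866]
h=Σ⁻¹𝟙 = [31.4340  9.7771  7.5698  9.3110  10.3040  14.7482  14.6033]
a=μᵀg=1.612494  b=𝟙ᵀg=11.598621  c=𝟙ᵀh=97.747394  D=ac−b²=23.089103
λ₁=(c·0.136−b)/D = (97.747394·0.136−11.598621)/23.089103 = 0.073412
λ₂=(a−b·0.136)/D = (1.612494−11.598621·0.136)/23.089103 = 0.001519
w* = 0.073412·g + 0.001519·h:
  w_0 = 0.073412·4.2221 + 0.001519·31.4340 = 0.3577  (Lockheed)
  w_1 = 0.073412·0.4395 + 0.001519·9.7771 = 0.0471  (Intel)
  w_2 = 0.073412·0.6161 + 0.001519·7.5698 = 0.0567  (Ford)
  w_3 = 0.073412·0.7607 + 0.001519·9.3110 = 0.0700  (Alcoa)
  w_4 = 0.073412·0.5052 + 0.001519·10.3040 = 0.0527  (Starbucks)
  w_5 = 0.073412·2.5684 + 0.001519·14.7482 = 0.2110  (Oracle)
  w_6 = 0.073412·2.4866 + 0.001519·14.6033 = 0.2047  (Xerox)
Σw_i=1.0000  μᵀw=0.1360
σ²=wᵀΣw=λ₁·μ_p+λ₂ = 0.073412·0.136 + 0.001519 = 0.011503 ≈ 0.0115


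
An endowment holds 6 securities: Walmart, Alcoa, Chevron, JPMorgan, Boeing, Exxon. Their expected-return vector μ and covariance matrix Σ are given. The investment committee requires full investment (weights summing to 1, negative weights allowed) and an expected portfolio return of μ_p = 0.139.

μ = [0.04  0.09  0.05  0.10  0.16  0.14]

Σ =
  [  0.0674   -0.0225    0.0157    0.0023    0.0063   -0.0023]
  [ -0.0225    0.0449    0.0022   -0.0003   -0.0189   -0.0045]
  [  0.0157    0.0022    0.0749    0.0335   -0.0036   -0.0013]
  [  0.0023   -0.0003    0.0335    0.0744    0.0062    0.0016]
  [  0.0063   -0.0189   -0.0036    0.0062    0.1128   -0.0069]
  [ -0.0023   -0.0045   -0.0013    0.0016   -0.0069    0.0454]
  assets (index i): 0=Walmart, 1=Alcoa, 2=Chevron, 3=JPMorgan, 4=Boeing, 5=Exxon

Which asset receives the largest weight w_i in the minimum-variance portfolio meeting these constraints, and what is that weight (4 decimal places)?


Exxon (0.4634)

p=Σ⁻¹μ = [1.9752  4.3306  -0.2028  1.1242  2.2042  3.9026]
q=Σ⁻¹𝟙 = [28.8645  46.6431  3.0839  9.3186  16.5130  30.3815]
a=μᵀp=1.470078  b=𝟙ᵀp=13.334004  c=𝟙ᵀq=134.804556  D=ac−b²=20.377577
λ₁=(c·0.139−b)/D = (134.804556·0.139−13.334004)/20.377577 = 0.265185
λ₂=(a−b·0.139)/D = (1.470078−13.334004·0.139)/20.377577 = -0.018812
w* = 0.265185·p + -0.018812·q:
  w_0 = 0.265185·1.9752 + -0.018812·28.8645 = -0.0192  (Walmart)
  w_1 = 0.265185·4.3306 + -0.018812·46.6431 = 0.2710  (Alcoa)
  w_2 = 0.265185·-0.2028 + -0.018812·3.0839 = -0.1118  (Chevron)
  w_3 = 0.265185·1.1242 + -0.018812·9.3186 = 0.1228  (JPMorgan)
  w_4 = 0.265185·2.2042 + -0.018812·16.5130 = 0.2739  (Boeing)
  w_5 = 0.265185·3.9026 + -0.018812·30.3815 = 0.4634  (Exxon)
Σw_i=1.0000  μᵀw=0.1390
σ²=wᵀΣw=λ₁·μ_p+λ₂ = 0.265185·0.139 + -0.018812 = 0.018048 ≈ 0.0180


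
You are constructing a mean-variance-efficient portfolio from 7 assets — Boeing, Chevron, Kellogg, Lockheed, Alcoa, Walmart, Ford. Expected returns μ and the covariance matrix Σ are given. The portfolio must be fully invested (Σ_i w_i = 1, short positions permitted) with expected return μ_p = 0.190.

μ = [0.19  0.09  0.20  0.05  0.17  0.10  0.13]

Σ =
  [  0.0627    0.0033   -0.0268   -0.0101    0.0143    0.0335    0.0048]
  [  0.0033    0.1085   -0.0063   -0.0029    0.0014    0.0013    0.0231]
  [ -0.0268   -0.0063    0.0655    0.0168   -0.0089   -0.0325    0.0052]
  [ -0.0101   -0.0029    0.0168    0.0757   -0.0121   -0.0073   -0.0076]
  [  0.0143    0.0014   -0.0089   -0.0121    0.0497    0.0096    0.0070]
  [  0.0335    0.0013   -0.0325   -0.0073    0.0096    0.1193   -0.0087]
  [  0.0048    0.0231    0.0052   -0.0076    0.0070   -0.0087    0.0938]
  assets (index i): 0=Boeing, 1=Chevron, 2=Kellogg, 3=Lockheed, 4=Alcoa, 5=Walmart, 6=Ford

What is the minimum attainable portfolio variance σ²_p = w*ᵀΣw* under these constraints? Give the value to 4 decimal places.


0.0143

g=Σ⁻¹μ = [4.1840  0.8697  5.5470  0.6658  3.0746  0.9997  0.5674]
h=Σ⁻¹𝟙 = [19.0610  8.8254  27.3348  14.8703  20.0026  10.1657  6.6518]
a=μᵀg=2.712318  b=𝟙ᵀg=15.908098  c=𝟙ᵀh=106.911559  D=ac−b²=36.910554
λ₁=(c·0.190−b)/D = (106.911559·0.190−15.908098)/36.910554 = 0.119345
λ₂=(a−b·0.190)/D = (2.712318−15.908098·0.190)/36.910554 = -0.008405
w* = 0.119345·g + -0.008405·h:
  w_0 = 0.119345·4.1840 + -0.008405·19.0610 = 0.3391  (Boeing)
  w_1 = 0.119345·0.8697 + -0.008405·8.8254 = 0.0296  (Chevron)
  w_2 = 0.119345·5.5470 + -0.008405·27.3348 = 0.4323  (Kellogg)
  w_3 = 0.119345·0.6658 + -0.008405·14.8703 = -0.0455  (Lockheed)
  w_4 = 0.119345·3.0746 + -0.008405·20.0026 = 0.1988  (Alcoa)
  w_5 = 0.119345·0.9997 + -0.008405·10.1657 = 0.0339  (Walmart)
  w_6 = 0.119345·0.5674 + -0.008405·6.6518 = 0.0118  (Ford)
Σw_i=1.0000  μᵀw=0.1900
σ²=wᵀΣw=λ₁·μ_p+λ₂ = 0.119345·0.190 + -0.008405 = 0.014271 ≈ 0.0143


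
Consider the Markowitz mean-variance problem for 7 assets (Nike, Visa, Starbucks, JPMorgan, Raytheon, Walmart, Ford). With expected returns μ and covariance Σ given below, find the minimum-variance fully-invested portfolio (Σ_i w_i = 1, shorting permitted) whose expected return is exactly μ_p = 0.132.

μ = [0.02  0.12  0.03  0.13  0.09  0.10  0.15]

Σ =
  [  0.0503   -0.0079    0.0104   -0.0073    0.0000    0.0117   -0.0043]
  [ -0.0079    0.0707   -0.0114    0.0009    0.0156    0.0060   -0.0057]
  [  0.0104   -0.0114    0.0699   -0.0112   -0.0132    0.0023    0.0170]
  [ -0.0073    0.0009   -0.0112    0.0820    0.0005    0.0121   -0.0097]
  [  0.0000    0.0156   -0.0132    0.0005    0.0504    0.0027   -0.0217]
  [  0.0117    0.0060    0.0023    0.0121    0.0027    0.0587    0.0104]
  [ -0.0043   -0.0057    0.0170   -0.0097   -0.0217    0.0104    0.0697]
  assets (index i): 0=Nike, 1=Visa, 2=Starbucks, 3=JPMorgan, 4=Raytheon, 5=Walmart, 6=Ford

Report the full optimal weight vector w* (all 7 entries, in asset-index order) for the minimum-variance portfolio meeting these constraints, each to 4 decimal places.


-0.0227  0.1495  -0.0422  0.2202  0.2653  0.0241  0.4057

x=Σ⁻¹μ = [1.0740  1.5037  0.5727  2.1020  2.8936  0.1494  3.3727]
y=Σ⁻¹𝟙 = [23.6850  14.4316  15.7459  19.0103  30.0868  0.4750  25.0900]
a=μᵀx=1.273629  b=𝟙ᵀx=11.668024  c=𝟙ᵀy=128.524655  D=ac−b²=27.549989
λ₁=(c·0.132−b)/D = (128.524655·0.132−11.668024)/27.549989 = 0.192277
λ₂=(a−b·0.132)/D = (1.273629−11.668024·0.132)/27.549989 = -0.009675
w* = 0.192277·x + -0.009675·y:
  w_0 = 0.192277·1.0740 + -0.009675·23.6850 = -0.0227  (Nike)
  w_1 = 0.192277·1.5037 + -0.009675·14.4316 = 0.1495  (Visa)
  w_2 = 0.192277·0.5727 + -0.009675·15.7459 = -0.0422  (Starbucks)
  w_3 = 0.192277·2.1020 + -0.009675·19.0103 = 0.2202  (JPMorgan)
  w_4 = 0.192277·2.8936 + -0.009675·30.0868 = 0.2653  (Raytheon)
  w_5 = 0.192277·0.1494 + -0.009675·0.4750 = 0.0241  (Walmart)
  w_6 = 0.192277·3.3727 + -0.009675·25.0900 = 0.4057  (Ford)
Σw_i=1.0000  μᵀw=0.1320
σ²=wᵀΣw=λ₁·μ_p+λ₂ = 0.192277·0.132 + -0.009675 = 0.015705 ≈ 0.0157


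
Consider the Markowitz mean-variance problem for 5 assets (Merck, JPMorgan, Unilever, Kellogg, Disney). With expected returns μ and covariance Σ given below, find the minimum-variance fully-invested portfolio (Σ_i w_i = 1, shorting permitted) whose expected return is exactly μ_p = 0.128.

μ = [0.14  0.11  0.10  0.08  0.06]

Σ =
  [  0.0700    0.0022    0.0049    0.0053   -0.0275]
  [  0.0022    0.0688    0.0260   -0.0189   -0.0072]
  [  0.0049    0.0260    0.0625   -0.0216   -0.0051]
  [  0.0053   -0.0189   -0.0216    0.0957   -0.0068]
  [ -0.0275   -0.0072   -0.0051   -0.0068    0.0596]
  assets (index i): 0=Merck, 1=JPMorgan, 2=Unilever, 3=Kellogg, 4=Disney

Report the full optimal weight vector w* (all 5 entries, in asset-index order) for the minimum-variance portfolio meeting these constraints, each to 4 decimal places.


0.6512  0.2757  0.0517  0.0022  0.0191

g=Σ⁻¹μ = [2.8369  1.6811  1.4389  1.5358  2.8171]
h=Σ⁻¹𝟙 = [24.3887  16.0775  16.4813  18.3727  33.4805]
a=μᵀg=1.017858  b=𝟙ᵀg=10.309722  c=𝟙ᵀh=108.800718  D=ac−b²=4.453362
λ₁=(c·0.128−b)/D = (108.800718·0.128−10.309722)/4.453362 = 0.812144
λ₂=(a−b·0.128)/D = (1.017858−10.309722·0.128)/4.453362 = -0.067766
w* = 0.812144·g + -0.067766·h:
  w_0 = 0.812144·2.8369 + -0.067766·24.3887 = 0.6512  (Merck)
  w_1 = 0.812144·1.6811 + -0.067766·16.0775 = 0.2757  (JPMorgan)
  w_2 = 0.812144·1.4389 + -0.067766·16.4813 = 0.0517  (Unilever)
  w_3 = 0.812144·1.5358 + -0.067766·18.3727 = 0.0022  (Kellogg)
  w_4 = 0.812144·2.8171 + -0.067766·33.4805 = 0.0191  (Disney)
Σw_i=1.0000  μᵀw=0.1280
σ²=wᵀΣw=λ₁·μ_p+λ₂ = 0.812144·0.128 + -0.067766 = 0.036189 ≈ 0.0362


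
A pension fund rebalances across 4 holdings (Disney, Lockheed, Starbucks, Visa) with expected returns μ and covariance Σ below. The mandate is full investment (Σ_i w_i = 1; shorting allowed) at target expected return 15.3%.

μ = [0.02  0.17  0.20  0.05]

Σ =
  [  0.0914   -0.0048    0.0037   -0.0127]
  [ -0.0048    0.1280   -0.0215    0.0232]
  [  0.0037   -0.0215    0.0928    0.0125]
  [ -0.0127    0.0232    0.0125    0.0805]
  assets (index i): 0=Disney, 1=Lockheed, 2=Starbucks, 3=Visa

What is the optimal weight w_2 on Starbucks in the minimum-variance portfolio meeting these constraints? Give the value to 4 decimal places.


0.4560

g=Σ⁻¹μ = [0.1697  1.8240  2.6091  -0.2829]
h=Σ⁻¹𝟙 = [12.3708  8.2174  10.7951  10.3295]
a=μᵀg=0.821152  b=𝟙ᵀg=4.319868  c=𝟙ᵀh=41.712764  D=ac−b²=15.591245
λ₁=(c·0.153−b)/D = (41.712764·0.153−4.319868)/15.591245 = 0.132266
λ₂=(a−b·0.153)/D = (0.821152−4.319868·0.153)/15.591245 = 0.010276
w* = 0.132266·g + 0.010276·h:
  w_0 = 0.132266·0.1697 + 0.010276·12.3708 = 0.1496  (Disney)
  w_1 = 0.132266·1.8240 + 0.010276·8.2174 = 0.3257  (Lockheed)
  w_2 = 0.132266·2.6091 + 0.010276·10.7951 = 0.4560  (Starbucks)
  w_3 = 0.132266·-0.2829 + 0.010276·10.3295 = 0.0687  (Visa)
Σw_i=1.0000  μᵀw=0.1530
σ²=wᵀΣw=λ₁·μ_p+λ₂ = 0.132266·0.153 + 0.010276 = 0.030512 ≈ 0.0305


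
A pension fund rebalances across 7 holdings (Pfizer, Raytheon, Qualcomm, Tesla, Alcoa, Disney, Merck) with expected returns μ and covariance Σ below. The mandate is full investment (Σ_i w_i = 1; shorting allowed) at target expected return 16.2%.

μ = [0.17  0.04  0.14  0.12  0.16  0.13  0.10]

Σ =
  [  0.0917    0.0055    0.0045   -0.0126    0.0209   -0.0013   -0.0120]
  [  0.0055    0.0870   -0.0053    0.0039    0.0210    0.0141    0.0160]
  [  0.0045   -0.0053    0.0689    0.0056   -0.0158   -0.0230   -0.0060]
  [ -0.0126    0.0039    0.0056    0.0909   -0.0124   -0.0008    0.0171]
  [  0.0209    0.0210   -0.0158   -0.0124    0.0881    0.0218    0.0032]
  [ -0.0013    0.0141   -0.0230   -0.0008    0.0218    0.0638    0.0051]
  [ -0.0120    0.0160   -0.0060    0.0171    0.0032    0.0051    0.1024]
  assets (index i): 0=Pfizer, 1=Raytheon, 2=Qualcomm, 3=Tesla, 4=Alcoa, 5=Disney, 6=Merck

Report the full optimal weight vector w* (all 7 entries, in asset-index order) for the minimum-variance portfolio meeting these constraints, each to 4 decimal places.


p=Σ⁻¹μ = [1.7419  -0.5346  3.1169  1.4402  1.5843  2.7099  1.0219]
q=Σ⁻¹𝟙 = [10.5149  5.0488  22.4803  10.5143  8.0066  19.5896  8.5445]
a=μᵀp=1.591909  b=𝟙ᵀp=11.080607  c=𝟙ᵀq=84.699052  D=ac−b²=12.053319
λ₁=(c·0.162−b)/D = (84.699052·0.162−11.080607)/12.053319 = 0.219080
λ₂=(a−b·0.162)/D = (1.591909−11.080607·0.162)/12.053319 = -0.016854
w* = 0.219080·p + -0.016854·q:
  w_0 = 0.219080·1.7419 + -0.016854·10.5149 = 0.2044  (Pfizer)
  w_1 = 0.219080·-0.5346 + -0.016854·5.0488 = -0.2022  (Raytheon)
  w_2 = 0.219080·3.1169 + -0.016854·22.4803 = 0.3040  (Qualcomm)
  w_3 = 0.219080·1.4402 + -0.016854·10.5143 = 0.1383  (Tesla)
  w_4 = 0.219080·1.5843 + -0.016854·8.0066 = 0.2122  (Alcoa)
  w_5 = 0.219080·2.7099 + -0.016854·19.5896 = 0.2635  (Disney)
  w_6 = 0.219080·1.0219 + -0.016854·8.5445 = 0.0799  (Merck)
Σw_i=1.0000  μᵀw=0.1620
σ²=wᵀΣw=λ₁·μ_p+λ₂ = 0.219080·0.162 + -0.016854 = 0.018637 ≈ 0.0186

0.2044  -0.2022  0.3040  0.1383  0.2122  0.2635  0.0799


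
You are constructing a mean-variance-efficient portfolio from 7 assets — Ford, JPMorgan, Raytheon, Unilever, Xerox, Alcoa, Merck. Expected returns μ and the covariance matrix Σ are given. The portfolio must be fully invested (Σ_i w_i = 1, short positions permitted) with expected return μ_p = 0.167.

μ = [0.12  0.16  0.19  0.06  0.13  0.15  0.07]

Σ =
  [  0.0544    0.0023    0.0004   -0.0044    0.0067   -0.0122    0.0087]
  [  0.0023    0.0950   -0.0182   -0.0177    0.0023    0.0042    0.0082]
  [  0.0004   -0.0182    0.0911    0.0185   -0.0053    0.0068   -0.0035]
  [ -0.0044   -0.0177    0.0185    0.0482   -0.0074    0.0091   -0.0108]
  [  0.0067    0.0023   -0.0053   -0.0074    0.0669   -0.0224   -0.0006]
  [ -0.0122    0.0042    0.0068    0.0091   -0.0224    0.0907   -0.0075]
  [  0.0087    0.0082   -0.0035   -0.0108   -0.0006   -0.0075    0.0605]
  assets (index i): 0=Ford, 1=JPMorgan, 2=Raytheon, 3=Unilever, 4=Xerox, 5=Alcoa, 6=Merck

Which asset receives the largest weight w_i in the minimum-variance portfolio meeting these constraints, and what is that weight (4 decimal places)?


Raytheon (0.3107)

x=Σ⁻¹μ = [2.2044  2.0761  2.1954  1.6469  2.7962  2.3220  1.2952]
y=Σ⁻¹𝟙 = [17.8001  14.1856  8.6733  29.0571  22.2286  16.3392  19.9814]
a=μᵀx=1.915128  b=𝟙ᵀx=14.536338  c=𝟙ᵀy=128.265122  D=ac−b²=34.338961
λ₁=(c·0.167−b)/D = (128.265122·0.167−14.536338)/34.338961 = 0.200470
λ₂=(a−b·0.167)/D = (1.915128−14.536338·0.167)/34.338961 = -0.014923
w* = 0.200470·x + -0.014923·y:
  w_0 = 0.200470·2.2044 + -0.014923·17.8001 = 0.1763  (Ford)
  w_1 = 0.200470·2.0761 + -0.014923·14.1856 = 0.2045  (JPMorgan)
  w_2 = 0.200470·2.1954 + -0.014923·8.6733 = 0.3107  (Raytheon)
  w_3 = 0.200470·1.6469 + -0.014923·29.0571 = -0.1035  (Unilever)
  w_4 = 0.200470·2.7962 + -0.014923·22.2286 = 0.2288  (Xerox)
  w_5 = 0.200470·2.3220 + -0.014923·16.3392 = 0.2217  (Alcoa)
  w_6 = 0.200470·1.2952 + -0.014923·19.9814 = -0.0385  (Merck)
Σw_i=1.0000  μᵀw=0.1670
σ²=wᵀΣw=λ₁·μ_p+λ₂ = 0.200470·0.167 + -0.014923 = 0.018556 ≈ 0.0186


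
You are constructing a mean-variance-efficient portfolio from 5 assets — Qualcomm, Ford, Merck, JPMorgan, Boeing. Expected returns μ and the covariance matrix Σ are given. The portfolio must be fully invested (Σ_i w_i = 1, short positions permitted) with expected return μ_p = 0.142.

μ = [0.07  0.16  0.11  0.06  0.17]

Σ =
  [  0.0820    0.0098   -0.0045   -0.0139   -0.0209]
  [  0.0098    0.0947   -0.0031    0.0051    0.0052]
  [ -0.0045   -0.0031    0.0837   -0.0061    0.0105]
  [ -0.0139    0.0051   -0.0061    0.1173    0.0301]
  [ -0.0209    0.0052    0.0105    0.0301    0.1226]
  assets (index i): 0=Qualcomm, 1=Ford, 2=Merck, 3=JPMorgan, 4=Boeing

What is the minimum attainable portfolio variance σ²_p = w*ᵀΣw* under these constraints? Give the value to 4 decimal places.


0.0300

g=Σ⁻¹μ = [1.1327  1.5250  1.2870  0.3051  1.3299]
h=Σ⁻¹𝟙 = [15.1845  8.5435  12.8270  8.7916  7.1258]
a=μᵀg=0.709250  b=𝟙ᵀg=5.579715  c=𝟙ᵀh=52.472313  D=ac−b²=6.082769
λ₁=(c·0.142−b)/D = (52.472313·0.142−5.579715)/6.082769 = 0.307648
λ₂=(a−b·0.142)/D = (0.709250−5.579715·0.142)/6.082769 = -0.013657
w* = 0.307648·g + -0.013657·h:
  w_0 = 0.307648·1.1327 + -0.013657·15.1845 = 0.1411  (Qualcomm)
  w_1 = 0.307648·1.5250 + -0.013657·8.5435 = 0.3525  (Ford)
  w_2 = 0.307648·1.2870 + -0.013657·12.8270 = 0.2208  (Merck)
  w_3 = 0.307648·0.3051 + -0.013657·8.7916 = -0.0262  (JPMorgan)
  w_4 = 0.307648·1.3299 + -0.013657·7.1258 = 0.3118  (Boeing)
Σw_i=1.0000  μᵀw=0.1420
σ²=wᵀΣw=λ₁·μ_p+λ₂ = 0.307648·0.142 + -0.013657 = 0.030030 ≈ 0.0300


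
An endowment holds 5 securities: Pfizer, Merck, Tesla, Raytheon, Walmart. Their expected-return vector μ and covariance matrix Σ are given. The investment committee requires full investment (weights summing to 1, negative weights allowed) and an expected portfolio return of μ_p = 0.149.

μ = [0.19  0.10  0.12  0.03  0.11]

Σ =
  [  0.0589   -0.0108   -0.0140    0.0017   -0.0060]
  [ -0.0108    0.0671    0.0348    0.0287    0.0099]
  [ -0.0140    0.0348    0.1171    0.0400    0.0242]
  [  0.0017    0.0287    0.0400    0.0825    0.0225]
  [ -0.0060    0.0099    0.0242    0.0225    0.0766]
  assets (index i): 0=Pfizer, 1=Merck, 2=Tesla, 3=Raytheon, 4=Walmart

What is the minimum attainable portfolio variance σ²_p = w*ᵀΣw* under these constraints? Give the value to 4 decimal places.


0.0196

x=Σ⁻¹μ = [4.0295  1.9249  1.0675  -1.3311  1.5566]
y=Σ⁻¹𝟙 = [21.5609  13.8237  4.0758  1.8581  11.1236]
a=μᵀx=1.217487  b=𝟙ᵀx=7.247384  c=𝟙ᵀy=52.442145  D=ac−b²=11.323051
λ₁=(c·0.149−b)/D = (52.442145·0.149−7.247384)/11.323051 = 0.050030
λ₂=(a−b·0.149)/D = (1.217487−7.247384·0.149)/11.323051 = 0.012155
w* = 0.050030·x + 0.012155·y:
  w_0 = 0.050030·4.0295 + 0.012155·21.5609 = 0.4637  (Pfizer)
  w_1 = 0.050030·1.9249 + 0.012155·13.8237 = 0.2643  (Merck)
  w_2 = 0.050030·1.0675 + 0.012155·4.0758 = 0.1029  (Tesla)
  w_3 = 0.050030·-1.3311 + 0.012155·1.8581 = -0.0440  (Raytheon)
  w_4 = 0.050030·1.5566 + 0.012155·11.1236 = 0.2131  (Walmart)
Σw_i=1.0000  μᵀw=0.1490
σ²=wᵀΣw=λ₁·μ_p+λ₂ = 0.050030·0.149 + 0.012155 = 0.019609 ≈ 0.0196
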